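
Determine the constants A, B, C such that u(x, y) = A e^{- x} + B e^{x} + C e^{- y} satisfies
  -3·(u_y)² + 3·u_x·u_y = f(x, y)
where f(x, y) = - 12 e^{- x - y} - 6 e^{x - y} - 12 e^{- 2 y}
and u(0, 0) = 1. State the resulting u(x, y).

Substitute the ansatz u = A e^{- x} + B e^{x} + C e^{- y} into the left-hand side.
Derivatives of the ansatz:
  u_y = - C e^{- y}
  u_x = - A e^{- x} + B e^{x}
Term by term:
  -3·(u_y)² = - 3 C^{2} e^{- 2 y}
  3·u_x·u_y = 3 A C e^{- x} e^{- y} - 3 B C e^{x} e^{- y}
So the left-hand side equals
  3 A C e^{- x} e^{- y} - 3 B C e^{x} e^{- y} - 3 C^{2} e^{- 2 y}
This must equal f(x, y) identically; expanded, f = - 6 e^{x} e^{- y} - 12 e^{- 2 y} - 12 e^{- x} e^{- y}.
Matching coefficients of the independent functions:
  [e^{- x} e^{- y}]:  3 A C = -12
  [e^{x} e^{- y}]:  - 3 B C = -6
  [e^{- 2 y}]:  - 3 C^{2} = -12
These equations allow (A, B, C) = (-2, 1, 2) or (2, -1, -2).
Impose the point condition(s):
  u(0, 0) = 1  ⟹  A + B + C = 1
Only A = -2, B = 1, C = 2 satisfies everything.
Hence u(x, y) = e^{x} + 2 e^{- y} - 2 e^{- x}.

Answer: u(x, y) = e^{x} + 2 e^{- y} - 2 e^{- x}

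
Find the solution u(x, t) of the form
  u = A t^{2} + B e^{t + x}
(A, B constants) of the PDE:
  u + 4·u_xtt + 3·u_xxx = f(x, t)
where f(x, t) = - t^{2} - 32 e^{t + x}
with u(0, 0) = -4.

Answer: u(x, t) = - t^{2} - 4 e^{t + x}

Derivation:
Substitute the ansatz u = A t^{2} + B e^{t + x} into the left-hand side.
Derivatives of the ansatz:
  u_xtt = B e^{t} e^{x}
  u_xxx = B e^{t} e^{x}
Term by term:
  u = A t^{2} + B e^{t} e^{x}
  4·u_xtt = 4 B e^{t} e^{x}
  3·u_xxx = 3 B e^{t} e^{x}
So the left-hand side equals
  A t^{2} + 8 B e^{t} e^{x}
This must equal f(x, t) identically; expanded, f = - t^{2} - 32 e^{t} e^{x}.
Matching coefficients of the independent functions:
  [t^{2}]:  A = -1
  [e^{t} e^{x}]:  8 B = -32
Solving: A = -1, B = -4.
Check against the point condition:
  u(0, 0) = -4  ⟹  B = -4  ✓
Hence u(x, t) = - t^{2} - 4 e^{t + x}.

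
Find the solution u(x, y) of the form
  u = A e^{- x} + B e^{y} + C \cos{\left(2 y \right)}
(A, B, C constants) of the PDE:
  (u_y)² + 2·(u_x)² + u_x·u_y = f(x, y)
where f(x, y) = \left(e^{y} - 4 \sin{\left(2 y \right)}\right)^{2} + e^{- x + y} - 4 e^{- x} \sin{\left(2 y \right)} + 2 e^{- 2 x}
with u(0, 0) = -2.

Substitute the ansatz u = A e^{- x} + B e^{y} + C \cos{\left(2 y \right)} into the left-hand side.
Derivatives of the ansatz:
  u_y = B e^{y} - 2 C \sin{\left(2 y \right)}
  u_x = - A e^{- x}
Term by term:
  (u_y)² = B^{2} e^{2 y} - 4 B C e^{y} \sin{\left(2 y \right)} + 4 C^{2} \sin^{2}{\left(2 y \right)}
  2·(u_x)² = 2 A^{2} e^{- 2 x}
  u_x·u_y = - A B e^{- x} e^{y} + 2 A C e^{- x} \sin{\left(2 y \right)}
So the left-hand side equals
  2 A^{2} e^{- 2 x} - A B e^{- x} e^{y} + 2 A C e^{- x} \sin{\left(2 y \right)} + B^{2} e^{2 y} - 4 B C e^{y} \sin{\left(2 y \right)} + 4 C^{2} \sin^{2}{\left(2 y \right)}
This must equal f(x, y) identically; expanded, f = e^{2 y} - 8 e^{y} \sin{\left(2 y \right)} + 16 \sin^{2}{\left(2 y \right)} + e^{- x} e^{y} - 4 e^{- x} \sin{\left(2 y \right)} + 2 e^{- 2 x}.
Matching coefficients of the independent functions:
  [e^{- x} e^{y}]:  - A B = 1
  [e^{- x} \sin{\left(2 y \right)}]:  2 A C = -4
  [e^{y} \sin{\left(2 y \right)}]:  - 4 B C = -8
  [e^{- 2 x}]:  2 A^{2} = 2
  [e^{2 y}]:  B^{2} = 1
  [\sin^{2}{\left(2 y \right)}]:  4 C^{2} = 16
These equations allow (A, B, C) = (-1, 1, 2) or (1, -1, -2).
Impose the point condition(s):
  u(0, 0) = -2  ⟹  A + B + C = -2
Only A = 1, B = -1, C = -2 satisfies everything.
Hence u(x, y) = - e^{y} - 2 \cos{\left(2 y \right)} + e^{- x}.

Answer: u(x, y) = - e^{y} - 2 \cos{\left(2 y \right)} + e^{- x}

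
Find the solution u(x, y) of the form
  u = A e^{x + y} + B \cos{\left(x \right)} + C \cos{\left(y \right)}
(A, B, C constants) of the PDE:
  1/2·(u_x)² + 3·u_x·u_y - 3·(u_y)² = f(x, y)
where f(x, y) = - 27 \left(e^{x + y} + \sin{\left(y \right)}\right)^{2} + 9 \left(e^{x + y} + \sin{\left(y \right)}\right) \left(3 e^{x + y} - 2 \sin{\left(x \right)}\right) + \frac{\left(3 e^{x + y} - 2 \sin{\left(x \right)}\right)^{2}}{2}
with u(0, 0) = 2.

Substitute the ansatz u = A e^{x + y} + B \cos{\left(x \right)} + C \cos{\left(y \right)} into the left-hand side.
Derivatives of the ansatz:
  u_x = A e^{x} e^{y} - B \sin{\left(x \right)}
  u_y = A e^{x} e^{y} - C \sin{\left(y \right)}
Term by term:
  1/2·(u_x)² = \frac{A^{2} e^{2 x} e^{2 y}}{2} - A B e^{x} e^{y} \sin{\left(x \right)} + \frac{B^{2} \sin^{2}{\left(x \right)}}{2}
  3·u_x·u_y = 3 A^{2} e^{2 x} e^{2 y} - 3 A B e^{x} e^{y} \sin{\left(x \right)} - 3 A C e^{x} e^{y} \sin{\left(y \right)} + 3 B C \sin{\left(x \right)} \sin{\left(y \right)}
  -3·(u_y)² = - 3 A^{2} e^{2 x} e^{2 y} + 6 A C e^{x} e^{y} \sin{\left(y \right)} - 3 C^{2} \sin^{2}{\left(y \right)}
So the left-hand side equals
  \frac{A^{2} e^{2 x} e^{2 y}}{2} - 4 A B e^{x} e^{y} \sin{\left(x \right)} + 3 A C e^{x} e^{y} \sin{\left(y \right)} + \frac{B^{2} \sin^{2}{\left(x \right)}}{2} + 3 B C \sin{\left(x \right)} \sin{\left(y \right)} - 3 C^{2} \sin^{2}{\left(y \right)}
This must equal f(x, y) identically; expanded, f = \frac{9 e^{2 x} e^{2 y}}{2} - 24 e^{x} e^{y} \sin{\left(x \right)} - 27 e^{x} e^{y} \sin{\left(y \right)} + 2 \sin^{2}{\left(x \right)} - 18 \sin{\left(x \right)} \sin{\left(y \right)} - 27 \sin^{2}{\left(y \right)}.
Matching coefficients of the independent functions:
  [e^{2 x} e^{2 y}]:  \frac{A^{2}}{2} = \frac{9}{2}
  [\sin{\left(x \right)} \sin{\left(y \right)}]:  3 B C = -18
  [e^{x} e^{y} \sin{\left(x \right)}]:  - 4 A B = -24
  [e^{x} e^{y} \sin{\left(y \right)}]:  3 A C = -27
  [\sin^{2}{\left(x \right)}]:  \frac{B^{2}}{2} = 2
  [\sin^{2}{\left(y \right)}]:  - 3 C^{2} = -27
These equations allow (A, B, C) = (-3, -2, 3) or (3, 2, -3).
Impose the point condition(s):
  u(0, 0) = 2  ⟹  A + B + C = 2
Only A = 3, B = 2, C = -3 satisfies everything.
Hence u(x, y) = 3 e^{x + y} + 2 \cos{\left(x \right)} - 3 \cos{\left(y \right)}.

Answer: u(x, y) = 3 e^{x + y} + 2 \cos{\left(x \right)} - 3 \cos{\left(y \right)}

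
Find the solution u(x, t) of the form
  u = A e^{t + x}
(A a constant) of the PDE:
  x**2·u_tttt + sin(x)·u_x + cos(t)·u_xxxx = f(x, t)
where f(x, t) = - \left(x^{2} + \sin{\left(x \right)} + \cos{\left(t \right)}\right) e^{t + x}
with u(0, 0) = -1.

Substitute the ansatz u = A e^{t + x} into the left-hand side.
Derivatives of the ansatz:
  u_tttt = A e^{t} e^{x}
  u_x = A e^{t} e^{x}
  u_xxxx = A e^{t} e^{x}
Term by term:
  x**2·u_tttt = A x^{2} e^{t} e^{x}
  sin(x)·u_x = A e^{t} e^{x} \sin{\left(x \right)}
  cos(t)·u_xxxx = A e^{t} e^{x} \cos{\left(t \right)}
So the left-hand side equals
  A x^{2} e^{t} e^{x} + A e^{t} e^{x} \sin{\left(x \right)} + A e^{t} e^{x} \cos{\left(t \right)}
This must equal f(x, t) identically; expanded, f = - x^{2} e^{t} e^{x} - e^{t} e^{x} \sin{\left(x \right)} - e^{t} e^{x} \cos{\left(t \right)}.
Matching coefficients of the independent functions:
  [x^{2} e^{t} e^{x}, e^{t} e^{x} \sin{\left(x \right)}, e^{t} e^{x} \cos{\left(t \right)}]:  A = -1
Solving: A = -1.
Check against the point condition:
  u(0, 0) = -1  ⟹  A = -1  ✓
Hence u(x, t) = - e^{t + x}.

Answer: u(x, t) = - e^{t + x}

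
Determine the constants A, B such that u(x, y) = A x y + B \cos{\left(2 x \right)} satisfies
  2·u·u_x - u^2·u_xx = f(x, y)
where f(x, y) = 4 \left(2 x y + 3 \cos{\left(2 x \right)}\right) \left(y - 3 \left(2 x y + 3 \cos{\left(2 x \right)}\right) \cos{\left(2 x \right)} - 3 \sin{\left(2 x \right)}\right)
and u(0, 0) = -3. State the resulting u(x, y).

Substitute the ansatz u = A x y + B \cos{\left(2 x \right)} into the left-hand side.
Derivatives of the ansatz:
  u_x = A y - 2 B \sin{\left(2 x \right)}
  u_xx = - 4 B \cos{\left(2 x \right)}
Term by term:
  2·u·u_x = 2 A^{2} x y^{2} - 4 A B x y \sin{\left(2 x \right)} + 2 A B y \cos{\left(2 x \right)} - 4 B^{2} \sin{\left(2 x \right)} \cos{\left(2 x \right)}
  -u^2·u_xx = 4 A^{2} B x^{2} y^{2} \cos{\left(2 x \right)} + 8 A B^{2} x y \cos^{2}{\left(2 x \right)} + 4 B^{3} \cos^{3}{\left(2 x \right)}
So the left-hand side equals
  4 A^{2} B x^{2} y^{2} \cos{\left(2 x \right)} + 2 A^{2} x y^{2} + 8 A B^{2} x y \cos^{2}{\left(2 x \right)} - 4 A B x y \sin{\left(2 x \right)} + 2 A B y \cos{\left(2 x \right)} + 4 B^{3} \cos^{3}{\left(2 x \right)} - 4 B^{2} \sin{\left(2 x \right)} \cos{\left(2 x \right)}
This must equal f(x, y) identically; expanded, f = - 48 x^{2} y^{2} \cos{\left(2 x \right)} + 8 x y^{2} - 24 x y \sin{\left(2 x \right)} - 144 x y \cos^{2}{\left(2 x \right)} + 12 y \cos{\left(2 x \right)} - 36 \sin{\left(2 x \right)} \cos{\left(2 x \right)} - 108 \cos^{3}{\left(2 x \right)}.
Matching coefficients of the independent functions:
  [x y^{2}]:  2 A^{2} = 8
  [y \cos{\left(2 x \right)}]:  2 A B = 12
  [\sin{\left(2 x \right)} \cos{\left(2 x \right)}]:  - 4 B^{2} = -36
  [x y \sin{\left(2 x \right)}]:  - 4 A B = -24
  [x y \cos^{2}{\left(2 x \right)}]:  8 A B^{2} = -144
  [x^{2} y^{2} \cos{\left(2 x \right)}]:  4 A^{2} B = -48
  [\cos^{3}{\left(2 x \right)}]:  4 B^{3} = -108
Solving: A = -2, B = -3.
Check against the point condition:
  u(0, 0) = -3  ⟹  B = -3  ✓
Hence u(x, y) = - 2 x y - 3 \cos{\left(2 x \right)}.

Answer: u(x, y) = - 2 x y - 3 \cos{\left(2 x \right)}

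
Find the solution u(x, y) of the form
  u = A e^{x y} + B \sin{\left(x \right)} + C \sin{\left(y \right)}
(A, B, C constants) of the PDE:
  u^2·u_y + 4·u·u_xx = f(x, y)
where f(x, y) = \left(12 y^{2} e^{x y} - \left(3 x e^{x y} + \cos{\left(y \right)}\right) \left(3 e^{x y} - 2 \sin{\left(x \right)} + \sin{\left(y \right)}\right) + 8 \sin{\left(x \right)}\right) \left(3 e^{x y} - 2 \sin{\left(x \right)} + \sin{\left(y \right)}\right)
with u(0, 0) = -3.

Answer: u(x, y) = - 3 e^{x y} + 2 \sin{\left(x \right)} - \sin{\left(y \right)}

Derivation:
Substitute the ansatz u = A e^{x y} + B \sin{\left(x \right)} + C \sin{\left(y \right)} into the left-hand side.
Derivatives of the ansatz:
  u_y = A x e^{x y} + C \cos{\left(y \right)}
  u_xx = A y^{2} e^{x y} - B \sin{\left(x \right)}
Term by term:
  u^2·u_y = A^{3} x e^{3 x y} + 2 A^{2} B x e^{2 x y} \sin{\left(x \right)} + 2 A^{2} C x e^{2 x y} \sin{\left(y \right)} + A^{2} C e^{2 x y} \cos{\left(y \right)} + A B^{2} x e^{x y} \sin^{2}{\left(x \right)} + 2 A B C x e^{x y} \sin{\left(x \right)} \sin{\left(y \right)} + 2 A B C e^{x y} \sin{\left(x \right)} \cos{\left(y \right)} + A C^{2} x e^{x y} \sin^{2}{\left(y \right)} + 2 A C^{2} e^{x y} \sin{\left(y \right)} \cos{\left(y \right)} + B^{2} C \sin^{2}{\left(x \right)} \cos{\left(y \right)} + 2 B C^{2} \sin{\left(x \right)} \sin{\left(y \right)} \cos{\left(y \right)} + C^{3} \sin^{2}{\left(y \right)} \cos{\left(y \right)}
  4·u·u_xx = 4 A^{2} y^{2} e^{2 x y} + 4 A B y^{2} e^{x y} \sin{\left(x \right)} - 4 A B e^{x y} \sin{\left(x \right)} + 4 A C y^{2} e^{x y} \sin{\left(y \right)} - 4 B^{2} \sin^{2}{\left(x \right)} - 4 B C \sin{\left(x \right)} \sin{\left(y \right)}
So the left-hand side equals
  A^{3} x e^{3 x y} + 2 A^{2} B x e^{2 x y} \sin{\left(x \right)} + 2 A^{2} C x e^{2 x y} \sin{\left(y \right)} + A^{2} C e^{2 x y} \cos{\left(y \right)} + 4 A^{2} y^{2} e^{2 x y} + A B^{2} x e^{x y} \sin^{2}{\left(x \right)} + 2 A B C x e^{x y} \sin{\left(x \right)} \sin{\left(y \right)} + 2 A B C e^{x y} \sin{\left(x \right)} \cos{\left(y \right)} + 4 A B y^{2} e^{x y} \sin{\left(x \right)} - 4 A B e^{x y} \sin{\left(x \right)} + A C^{2} x e^{x y} \sin^{2}{\left(y \right)} + 2 A C^{2} e^{x y} \sin{\left(y \right)} \cos{\left(y \right)} + 4 A C y^{2} e^{x y} \sin{\left(y \right)} + B^{2} C \sin^{2}{\left(x \right)} \cos{\left(y \right)} - 4 B^{2} \sin^{2}{\left(x \right)} + 2 B C^{2} \sin{\left(x \right)} \sin{\left(y \right)} \cos{\left(y \right)} - 4 B C \sin{\left(x \right)} \sin{\left(y \right)} + C^{3} \sin^{2}{\left(y \right)} \cos{\left(y \right)}
This must equal f(x, y) identically; expanded, f = - 27 x e^{3 x y} + 36 x e^{2 x y} \sin{\left(x \right)} - 18 x e^{2 x y} \sin{\left(y \right)} - 12 x e^{x y} \sin^{2}{\left(x \right)} + 12 x e^{x y} \sin{\left(x \right)} \sin{\left(y \right)} - 3 x e^{x y} \sin^{2}{\left(y \right)} + 36 y^{2} e^{2 x y} - 24 y^{2} e^{x y} \sin{\left(x \right)} + 12 y^{2} e^{x y} \sin{\left(y \right)} - 9 e^{2 x y} \cos{\left(y \right)} + 12 e^{x y} \sin{\left(x \right)} \cos{\left(y \right)} + 24 e^{x y} \sin{\left(x \right)} - 6 e^{x y} \sin{\left(y \right)} \cos{\left(y \right)} - 4 \sin^{2}{\left(x \right)} \cos{\left(y \right)} - 16 \sin^{2}{\left(x \right)} + 4 \sin{\left(x \right)} \sin{\left(y \right)} \cos{\left(y \right)} + 8 \sin{\left(x \right)} \sin{\left(y \right)} - \sin^{2}{\left(y \right)} \cos{\left(y \right)}.
Matching coefficients of the independent functions:
(each divided by its leading coefficient; functions giving the same equation are listed together)
  [x e^{3 x y}]:  A^{3} + 27 = 0
  [y^{2} e^{2 x y}]:  A^{2} - 9 = 0
  [e^{x y} \sin{\left(x \right)}, y^{2} e^{x y} \sin{\left(x \right)}]:  A B + 6 = 0
  [e^{2 x y} \cos{\left(y \right)}, x e^{2 x y} \sin{\left(y \right)}]:  A^{2} C + 9 = 0
  [\sin{\left(x \right)} \sin{\left(y \right)}]:  B C + 2 = 0
  [\sin^{2}{\left(x \right)} \cos{\left(y \right)}]:  B^{2} C + 4 = 0
  [\sin^{2}{\left(y \right)} \cos{\left(y \right)}]:  C^{3} + 1 = 0
  [x e^{x y} \sin^{2}{\left(x \right)}]:  A B^{2} + 12 = 0
  [x e^{x y} \sin^{2}{\left(y \right)}, e^{x y} \sin{\left(y \right)} \cos{\left(y \right)}]:  A C^{2} + 3 = 0
  [x e^{2 x y} \sin{\left(x \right)}]:  A^{2} B - 18 = 0
  [y^{2} e^{x y} \sin{\left(y \right)}]:  A C - 3 = 0
  [e^{x y} \sin{\left(x \right)} \cos{\left(y \right)}, x e^{x y} \sin{\left(x \right)} \sin{\left(y \right)}]:  A B C - 6 = 0
  [\sin{\left(x \right)} \sin{\left(y \right)} \cos{\left(y \right)}]:  B C^{2} - 2 = 0
  [\sin^{2}{\left(x \right)}]:  B^{2} - 4 = 0
Solving: A = -3, B = 2, C = -1.
Check against the point condition:
  u(0, 0) = -3  ⟹  A = -3  ✓
Hence u(x, y) = - 3 e^{x y} + 2 \sin{\left(x \right)} - \sin{\left(y \right)}.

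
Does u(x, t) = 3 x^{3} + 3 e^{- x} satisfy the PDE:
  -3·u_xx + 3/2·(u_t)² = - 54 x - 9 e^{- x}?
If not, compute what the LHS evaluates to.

Evaluate each term of the left-hand side for u = 3 x^{3} + 3 e^{- x}.
Derivatives:
  u_xx = 18 x + 3 e^{- x}
  u_t = 0
Terms:
  -3·u_xx = - 54 x - 9 e^{- x}
  3/2·(u_t)² = 0
Sum: LHS = - 54 x - 9 e^{- x}
This is exactly the given right-hand side, so u is a solution.

Answer: Yes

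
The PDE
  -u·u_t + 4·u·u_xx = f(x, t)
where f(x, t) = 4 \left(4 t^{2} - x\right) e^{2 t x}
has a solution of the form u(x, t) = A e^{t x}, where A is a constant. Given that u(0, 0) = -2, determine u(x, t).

Substitute the ansatz u = A e^{t x} into the left-hand side.
Derivatives of the ansatz:
  u_t = A x e^{t x}
  u_xx = A t^{2} e^{t x}
Term by term:
  -u·u_t = - A^{2} x e^{2 t x}
  4·u·u_xx = 4 A^{2} t^{2} e^{2 t x}
So the left-hand side equals
  4 A^{2} t^{2} e^{2 t x} - A^{2} x e^{2 t x}
This must equal f(x, t) identically; expanded, f = 16 t^{2} e^{2 t x} - 4 x e^{2 t x}.
Matching coefficients of the independent functions:
  [t^{2} e^{2 t x}]:  4 A^{2} = 16
  [x e^{2 t x}]:  - A^{2} = -4
These equations allow (A) = (-2) or (2).
Impose the point condition(s):
  u(0, 0) = -2  ⟹  A = -2
Only A = -2 satisfies everything.
Hence u(x, t) = - 2 e^{t x}.

Answer: u(x, t) = - 2 e^{t x}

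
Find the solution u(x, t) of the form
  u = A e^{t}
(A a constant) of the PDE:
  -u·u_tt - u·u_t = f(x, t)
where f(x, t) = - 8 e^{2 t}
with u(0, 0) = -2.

Substitute the ansatz u = A e^{t} into the left-hand side.
Derivatives of the ansatz:
  u_tt = A e^{t}
  u_t = A e^{t}
Term by term:
  -u·u_tt = - A^{2} e^{2 t}
  -u·u_t = - A^{2} e^{2 t}
So the left-hand side equals
  - 2 A^{2} e^{2 t}
This must equal f(x, t) = - 8 e^{2 t} identically.
Matching coefficients of the independent functions:
  [e^{2 t}]:  - 2 A^{2} = -8
These equations allow (A) = (-2) or (2).
Impose the point condition(s):
  u(0, 0) = -2  ⟹  A = -2
Only A = -2 satisfies everything.
Hence u(x, t) = - 2 e^{t}.

Answer: u(x, t) = - 2 e^{t}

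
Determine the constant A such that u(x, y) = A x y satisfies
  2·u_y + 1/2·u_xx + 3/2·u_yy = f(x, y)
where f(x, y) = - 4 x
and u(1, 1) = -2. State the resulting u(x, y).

Substitute the ansatz u = A x y into the left-hand side.
Derivatives of the ansatz:
  u_y = A x
  u_xx = 0
  u_yy = 0
Term by term:
  2·u_y = 2 A x
  1/2·u_xx = 0
  3/2·u_yy = 0
So the left-hand side equals
  2 A x
This must equal f(x, y) = - 4 x identically.
Matching coefficients of the independent functions:
  [x]:  2 A = -4
Solving: A = -2.
Check against the point condition:
  u(1, 1) = -2  ⟹  A = -2  ✓
Hence u(x, y) = - 2 x y.

Answer: u(x, y) = - 2 x y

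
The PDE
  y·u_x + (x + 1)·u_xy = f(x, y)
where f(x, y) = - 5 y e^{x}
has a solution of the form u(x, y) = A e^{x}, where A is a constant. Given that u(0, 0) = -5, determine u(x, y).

Substitute the ansatz u = A e^{x} into the left-hand side.
Derivatives of the ansatz:
  u_x = A e^{x}
  u_xy = 0
Term by term:
  y·u_x = A y e^{x}
  (x + 1)·u_xy = 0
So the left-hand side equals
  A y e^{x}
This must equal f(x, y) = - 5 y e^{x} identically.
Matching coefficients of the independent functions:
  [y e^{x}]:  A = -5
Solving: A = -5.
Check against the point condition:
  u(0, 0) = -5  ⟹  A = -5  ✓
Hence u(x, y) = - 5 e^{x}.

Answer: u(x, y) = - 5 e^{x}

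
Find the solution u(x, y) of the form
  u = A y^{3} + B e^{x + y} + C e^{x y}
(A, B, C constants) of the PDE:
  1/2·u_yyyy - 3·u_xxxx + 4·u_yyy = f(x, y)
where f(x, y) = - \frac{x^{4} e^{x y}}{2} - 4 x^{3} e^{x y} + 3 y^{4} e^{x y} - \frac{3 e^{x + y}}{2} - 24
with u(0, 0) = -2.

Substitute the ansatz u = A y^{3} + B e^{x + y} + C e^{x y} into the left-hand side.
Derivatives of the ansatz:
  u_yyyy = B e^{x} e^{y} + C x^{4} e^{x y}
  u_xxxx = B e^{x} e^{y} + C y^{4} e^{x y}
  u_yyy = 6 A + B e^{x} e^{y} + C x^{3} e^{x y}
Term by term:
  1/2·u_yyyy = \frac{B e^{x} e^{y}}{2} + \frac{C x^{4} e^{x y}}{2}
  -3·u_xxxx = - 3 B e^{x} e^{y} - 3 C y^{4} e^{x y}
  4·u_yyy = 24 A + 4 B e^{x} e^{y} + 4 C x^{3} e^{x y}
So the left-hand side equals
  24 A + \frac{3 B e^{x} e^{y}}{2} + \frac{C x^{4} e^{x y}}{2} + 4 C x^{3} e^{x y} - 3 C y^{4} e^{x y}
This must equal f(x, y) identically; expanded, f = - \frac{x^{4} e^{x y}}{2} - 4 x^{3} e^{x y} + 3 y^{4} e^{x y} - \frac{3 e^{x} e^{y}}{2} - 24.
Matching coefficients of the independent functions:
  [constant term]:  24 A = -24
  [x^{3} e^{x y}]:  4 C = -4
  [x^{4} e^{x y}]:  \frac{C}{2} = - \frac{1}{2}
  [y^{4} e^{x y}]:  - 3 C = 3
  [e^{x} e^{y}]:  \frac{3 B}{2} = - \frac{3}{2}
Solving: A = -1, B = -1, C = -1.
Check against the point condition:
  u(0, 0) = -2  ⟹  B + C = -2  ✓
Hence u(x, y) = - y^{3} - e^{x y} - e^{x + y}.

Answer: u(x, y) = - y^{3} - e^{x y} - e^{x + y}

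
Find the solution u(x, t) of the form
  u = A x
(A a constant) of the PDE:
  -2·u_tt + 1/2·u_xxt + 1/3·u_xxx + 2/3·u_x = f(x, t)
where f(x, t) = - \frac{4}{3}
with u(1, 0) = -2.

Substitute the ansatz u = A x into the left-hand side.
Derivatives of the ansatz:
  u_tt = 0
  u_xxt = 0
  u_xxx = 0
  u_x = A
Term by term:
  -2·u_tt = 0
  1/2·u_xxt = 0
  1/3·u_xxx = 0
  2/3·u_x = \frac{2 A}{3}
So the left-hand side equals
  \frac{2 A}{3}
This must equal f(x, t) = - \frac{4}{3} identically.
Matching coefficients of the independent functions:
  [constant term]:  \frac{2 A}{3} = - \frac{4}{3}
Solving: A = -2.
Check against the point condition:
  u(1, 0) = -2  ⟹  A = -2  ✓
Hence u(x, t) = - 2 x.

Answer: u(x, t) = - 2 x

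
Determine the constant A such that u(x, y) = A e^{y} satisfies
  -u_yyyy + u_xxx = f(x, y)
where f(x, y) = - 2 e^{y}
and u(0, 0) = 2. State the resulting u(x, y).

Substitute the ansatz u = A e^{y} into the left-hand side.
Derivatives of the ansatz:
  u_yyyy = A e^{y}
  u_xxx = 0
Term by term:
  -u_yyyy = - A e^{y}
  u_xxx = 0
So the left-hand side equals
  - A e^{y}
This must equal f(x, y) = - 2 e^{y} identically.
Matching coefficients of the independent functions:
  [e^{y}]:  - A = -2
Solving: A = 2.
Check against the point condition:
  u(0, 0) = 2  ⟹  A = 2  ✓
Hence u(x, y) = 2 e^{y}.

Answer: u(x, y) = 2 e^{y}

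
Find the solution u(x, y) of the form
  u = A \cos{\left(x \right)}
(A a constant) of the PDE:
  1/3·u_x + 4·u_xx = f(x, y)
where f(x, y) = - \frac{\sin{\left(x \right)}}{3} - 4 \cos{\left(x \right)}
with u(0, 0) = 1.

Substitute the ansatz u = A \cos{\left(x \right)} into the left-hand side.
Derivatives of the ansatz:
  u_x = - A \sin{\left(x \right)}
  u_xx = - A \cos{\left(x \right)}
Term by term:
  1/3·u_x = - \frac{A \sin{\left(x \right)}}{3}
  4·u_xx = - 4 A \cos{\left(x \right)}
So the left-hand side equals
  - \frac{A \sin{\left(x \right)}}{3} - 4 A \cos{\left(x \right)}
This must equal f(x, y) = - \frac{\sin{\left(x \right)}}{3} - 4 \cos{\left(x \right)} identically.
Matching coefficients of the independent functions:
  [\sin{\left(x \right)}]:  - \frac{A}{3} = - \frac{1}{3}
  [\cos{\left(x \right)}]:  - 4 A = -4
Solving: A = 1.
Check against the point condition:
  u(0, 0) = 1  ⟹  A = 1  ✓
Hence u(x, y) = \cos{\left(x \right)}.

Answer: u(x, y) = \cos{\left(x \right)}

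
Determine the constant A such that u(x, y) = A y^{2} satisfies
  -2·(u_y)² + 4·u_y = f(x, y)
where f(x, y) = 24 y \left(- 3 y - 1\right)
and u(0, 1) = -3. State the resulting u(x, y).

Answer: u(x, y) = - 3 y^{2}

Derivation:
Substitute the ansatz u = A y^{2} into the left-hand side.
Derivatives of the ansatz:
  u_y = 2 A y
Term by term:
  -2·(u_y)² = - 8 A^{2} y^{2}
  4·u_y = 8 A y
So the left-hand side equals
  - 8 A^{2} y^{2} + 8 A y
This must equal f(x, y) = 24 y \left(- 3 y - 1\right) identically.
Matching coefficients of the independent functions:
  [y]:  8 A = -24
  [y^{2}]:  - 8 A^{2} = -72
Solving: A = -3.
Check against the point condition:
  u(0, 1) = -3  ⟹  A = -3  ✓
Hence u(x, y) = - 3 y^{2}.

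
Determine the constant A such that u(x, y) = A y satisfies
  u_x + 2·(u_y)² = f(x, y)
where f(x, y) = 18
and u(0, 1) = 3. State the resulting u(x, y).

Substitute the ansatz u = A y into the left-hand side.
Derivatives of the ansatz:
  u_x = 0
  u_y = A
Term by term:
  u_x = 0
  2·(u_y)² = 2 A^{2}
So the left-hand side equals
  2 A^{2}
This must equal f(x, y) = 18 identically.
Matching coefficients of the independent functions:
  [constant term]:  2 A^{2} = 18
These equations allow (A) = (-3) or (3).
Impose the point condition(s):
  u(0, 1) = 3  ⟹  A = 3
Only A = 3 satisfies everything.
Hence u(x, y) = 3 y.

Answer: u(x, y) = 3 y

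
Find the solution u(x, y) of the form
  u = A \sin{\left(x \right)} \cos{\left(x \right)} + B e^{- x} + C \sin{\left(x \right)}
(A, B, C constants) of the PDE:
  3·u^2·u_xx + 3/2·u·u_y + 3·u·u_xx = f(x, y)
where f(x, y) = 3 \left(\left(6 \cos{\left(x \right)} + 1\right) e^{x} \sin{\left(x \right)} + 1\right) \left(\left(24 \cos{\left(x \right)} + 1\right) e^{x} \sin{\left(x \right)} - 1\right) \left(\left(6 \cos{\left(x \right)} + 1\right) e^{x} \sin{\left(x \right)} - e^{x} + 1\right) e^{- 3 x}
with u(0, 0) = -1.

Substitute the ansatz u = A \sin{\left(x \right)} \cos{\left(x \right)} + B e^{- x} + C \sin{\left(x \right)} into the left-hand side.
Derivatives of the ansatz:
  u_xx = - 4 A \sin{\left(x \right)} \cos{\left(x \right)} + B e^{- x} - C \sin{\left(x \right)}
  u_y = 0
Term by term:
  3·u^2·u_xx = - 12 A^{3} \sin^{3}{\left(x \right)} \cos^{3}{\left(x \right)} - 21 A^{2} B e^{- x} \sin^{2}{\left(x \right)} \cos^{2}{\left(x \right)} - 27 A^{2} C \sin^{3}{\left(x \right)} \cos^{2}{\left(x \right)} - 6 A B^{2} e^{- 2 x} \sin{\left(x \right)} \cos{\left(x \right)} - 24 A B C e^{- x} \sin^{2}{\left(x \right)} \cos{\left(x \right)} - 18 A C^{2} \sin^{3}{\left(x \right)} \cos{\left(x \right)} + 3 B^{3} e^{- 3 x} + 3 B^{2} C e^{- 2 x} \sin{\left(x \right)} - 3 B C^{2} e^{- x} \sin^{2}{\left(x \right)} - 3 C^{3} \sin^{3}{\left(x \right)}
  3/2·u·u_y = 0
  3·u·u_xx = - 12 A^{2} \sin^{2}{\left(x \right)} \cos^{2}{\left(x \right)} - 9 A B e^{- x} \sin{\left(x \right)} \cos{\left(x \right)} - 15 A C \sin^{2}{\left(x \right)} \cos{\left(x \right)} + 3 B^{2} e^{- 2 x} - 3 C^{2} \sin^{2}{\left(x \right)}
So the left-hand side equals
  - 12 A^{3} \sin^{3}{\left(x \right)} \cos^{3}{\left(x \right)} - 21 A^{2} B e^{- x} \sin^{2}{\left(x \right)} \cos^{2}{\left(x \right)} - 27 A^{2} C \sin^{3}{\left(x \right)} \cos^{2}{\left(x \right)} - 12 A^{2} \sin^{2}{\left(x \right)} \cos^{2}{\left(x \right)} - 6 A B^{2} e^{- 2 x} \sin{\left(x \right)} \cos{\left(x \right)} - 24 A B C e^{- x} \sin^{2}{\left(x \right)} \cos{\left(x \right)} - 9 A B e^{- x} \sin{\left(x \right)} \cos{\left(x \right)} - 18 A C^{2} \sin^{3}{\left(x \right)} \cos{\left(x \right)} - 15 A C \sin^{2}{\left(x \right)} \cos{\left(x \right)} + 3 B^{3} e^{- 3 x} + 3 B^{2} C e^{- 2 x} \sin{\left(x \right)} + 3 B^{2} e^{- 2 x} - 3 B C^{2} e^{- x} \sin^{2}{\left(x \right)} - 3 C^{3} \sin^{3}{\left(x \right)} - 3 C^{2} \sin^{2}{\left(x \right)}
This must equal f(x, y) identically; expanded, f = 2592 \sin^{3}{\left(x \right)} \cos^{3}{\left(x \right)} + 972 \sin^{3}{\left(x \right)} \cos^{2}{\left(x \right)} + 108 \sin^{3}{\left(x \right)} \cos{\left(x \right)} + 3 \sin^{3}{\left(x \right)} - 432 \sin^{2}{\left(x \right)} \cos^{2}{\left(x \right)} - 90 \sin^{2}{\left(x \right)} \cos{\left(x \right)} - 3 \sin^{2}{\left(x \right)} + 756 e^{- x} \sin^{2}{\left(x \right)} \cos^{2}{\left(x \right)} + 144 e^{- x} \sin^{2}{\left(x \right)} \cos{\left(x \right)} + 3 e^{- x} \sin^{2}{\left(x \right)} - 54 e^{- x} \sin{\left(x \right)} \cos{\left(x \right)} + 36 e^{- 2 x} \sin{\left(x \right)} \cos{\left(x \right)} - 3 e^{- 2 x} \sin{\left(x \right)} + 3 e^{- 2 x} - 3 e^{- 3 x}.
Matching coefficients of the independent functions:
(each divided by its leading coefficient; functions giving the same equation are listed together)
  [e^{- 2 x} \sin{\left(x \right)}]:  B^{2} C + 1 = 0
  [e^{- x} \sin^{2}{\left(x \right)}]:  B C^{2} + 1 = 0
  [\sin^{2}{\left(x \right)} \cos{\left(x \right)}]:  A C - 6 = 0
  [\sin^{2}{\left(x \right)} \cos^{2}{\left(x \right)}]:  A^{2} - 36 = 0
  [\sin^{3}{\left(x \right)} \cos{\left(x \right)}]:  A C^{2} + 6 = 0
  [\sin^{3}{\left(x \right)} \cos^{2}{\left(x \right)}]:  A^{2} C + 36 = 0
  [\sin^{3}{\left(x \right)} \cos^{3}{\left(x \right)}]:  A^{3} + 216 = 0
  [e^{- 2 x} \sin{\left(x \right)} \cos{\left(x \right)}]:  A B^{2} + 6 = 0
  [e^{- x} \sin{\left(x \right)} \cos{\left(x \right)}]:  A B - 6 = 0
  [e^{- x} \sin^{2}{\left(x \right)} \cos{\left(x \right)}]:  A B C + 6 = 0
  [e^{- x} \sin^{2}{\left(x \right)} \cos^{2}{\left(x \right)}]:  A^{2} B + 36 = 0
  [e^{- 3 x}]:  B^{3} + 1 = 0
  [e^{- 2 x}]:  B^{2} - 1 = 0
  [\sin^{2}{\left(x \right)}]:  C^{2} - 1 = 0
  [\sin^{3}{\left(x \right)}]:  C^{3} + 1 = 0
Solving: A = -6, B = -1, C = -1.
Check against the point condition:
  u(0, 0) = -1  ⟹  B = -1  ✓
Hence u(x, y) = - 6 \sin{\left(x \right)} \cos{\left(x \right)} - \sin{\left(x \right)} - e^{- x}.

Answer: u(x, y) = - 6 \sin{\left(x \right)} \cos{\left(x \right)} - \sin{\left(x \right)} - e^{- x}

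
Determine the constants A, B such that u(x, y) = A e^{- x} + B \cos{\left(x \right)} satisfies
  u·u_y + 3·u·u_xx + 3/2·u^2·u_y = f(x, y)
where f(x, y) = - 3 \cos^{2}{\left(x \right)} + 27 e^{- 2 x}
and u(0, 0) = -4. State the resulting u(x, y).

Answer: u(x, y) = - \cos{\left(x \right)} - 3 e^{- x}

Derivation:
Substitute the ansatz u = A e^{- x} + B \cos{\left(x \right)} into the left-hand side.
Derivatives of the ansatz:
  u_y = 0
  u_xx = A e^{- x} - B \cos{\left(x \right)}
Term by term:
  u·u_y = 0
  3·u·u_xx = 3 A^{2} e^{- 2 x} - 3 B^{2} \cos^{2}{\left(x \right)}
  3/2·u^2·u_y = 0
So the left-hand side equals
  3 A^{2} e^{- 2 x} - 3 B^{2} \cos^{2}{\left(x \right)}
This must equal f(x, y) = - 3 \cos^{2}{\left(x \right)} + 27 e^{- 2 x} identically.
Matching coefficients of the independent functions:
  [e^{- 2 x}]:  3 A^{2} = 27
  [\cos^{2}{\left(x \right)}]:  - 3 B^{2} = -3
These equations allow (A, B) = (-3, -1) or (-3, 1) or (3, -1) or (3, 1).
Impose the point condition(s):
  u(0, 0) = -4  ⟹  A + B = -4
Only A = -3, B = -1 satisfies everything.
Hence u(x, y) = - \cos{\left(x \right)} - 3 e^{- x}.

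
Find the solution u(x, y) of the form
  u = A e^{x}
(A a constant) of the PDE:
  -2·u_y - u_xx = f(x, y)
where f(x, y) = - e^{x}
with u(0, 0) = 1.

Substitute the ansatz u = A e^{x} into the left-hand side.
Derivatives of the ansatz:
  u_y = 0
  u_xx = A e^{x}
Term by term:
  -2·u_y = 0
  -u_xx = - A e^{x}
So the left-hand side equals
  - A e^{x}
This must equal f(x, y) = - e^{x} identically.
Matching coefficients of the independent functions:
  [e^{x}]:  - A = -1
Solving: A = 1.
Check against the point condition:
  u(0, 0) = 1  ⟹  A = 1  ✓
Hence u(x, y) = e^{x}.

Answer: u(x, y) = e^{x}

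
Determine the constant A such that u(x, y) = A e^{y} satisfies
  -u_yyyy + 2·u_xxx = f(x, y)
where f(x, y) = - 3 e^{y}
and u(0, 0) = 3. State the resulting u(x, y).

Substitute the ansatz u = A e^{y} into the left-hand side.
Derivatives of the ansatz:
  u_yyyy = A e^{y}
  u_xxx = 0
Term by term:
  -u_yyyy = - A e^{y}
  2·u_xxx = 0
So the left-hand side equals
  - A e^{y}
This must equal f(x, y) = - 3 e^{y} identically.
Matching coefficients of the independent functions:
  [e^{y}]:  - A = -3
Solving: A = 3.
Check against the point condition:
  u(0, 0) = 3  ⟹  A = 3  ✓
Hence u(x, y) = 3 e^{y}.

Answer: u(x, y) = 3 e^{y}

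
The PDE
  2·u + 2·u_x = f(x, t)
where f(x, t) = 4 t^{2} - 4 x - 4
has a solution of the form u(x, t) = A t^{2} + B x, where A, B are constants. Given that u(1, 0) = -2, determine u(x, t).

Substitute the ansatz u = A t^{2} + B x into the left-hand side.
Derivatives of the ansatz:
  u_x = B
Term by term:
  2·u = 2 A t^{2} + 2 B x
  2·u_x = 2 B
So the left-hand side equals
  2 A t^{2} + 2 B x + 2 B
This must equal f(x, t) = 4 t^{2} - 4 x - 4 identically.
Matching coefficients of the independent functions:
  [constant term, x]:  2 B = -4
  [t^{2}]:  2 A = 4
Solving: A = 2, B = -2.
Check against the point condition:
  u(1, 0) = -2  ⟹  B = -2  ✓
Hence u(x, t) = 2 t^{2} - 2 x.

Answer: u(x, t) = 2 t^{2} - 2 x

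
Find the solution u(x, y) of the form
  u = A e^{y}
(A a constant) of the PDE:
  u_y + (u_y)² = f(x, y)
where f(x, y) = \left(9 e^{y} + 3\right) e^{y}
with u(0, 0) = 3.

Answer: u(x, y) = 3 e^{y}

Derivation:
Substitute the ansatz u = A e^{y} into the left-hand side.
Derivatives of the ansatz:
  u_y = A e^{y}
Term by term:
  u_y = A e^{y}
  (u_y)² = A^{2} e^{2 y}
So the left-hand side equals
  A^{2} e^{2 y} + A e^{y}
This must equal f(x, y) = \left(9 e^{y} + 3\right) e^{y} identically.
Matching coefficients of the independent functions:
  [e^{y}]:  A = 3
  [e^{2 y}]:  A^{2} = 9
Solving: A = 3.
Check against the point condition:
  u(0, 0) = 3  ⟹  A = 3  ✓
Hence u(x, y) = 3 e^{y}.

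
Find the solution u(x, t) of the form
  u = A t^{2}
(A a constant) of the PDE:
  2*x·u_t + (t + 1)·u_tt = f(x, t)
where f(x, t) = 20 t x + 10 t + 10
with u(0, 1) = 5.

Substitute the ansatz u = A t^{2} into the left-hand side.
Derivatives of the ansatz:
  u_t = 2 A t
  u_tt = 2 A
Term by term:
  2*x·u_t = 4 A t x
  (t + 1)·u_tt = 2 A t + 2 A
So the left-hand side equals
  4 A t x + 2 A t + 2 A
This must equal f(x, t) = 20 t x + 10 t + 10 identically.
Matching coefficients of the independent functions:
  [constant term, t]:  2 A = 10
  [t x]:  4 A = 20
Solving: A = 5.
Check against the point condition:
  u(0, 1) = 5  ⟹  A = 5  ✓
Hence u(x, t) = 5 t^{2}.

Answer: u(x, t) = 5 t^{2}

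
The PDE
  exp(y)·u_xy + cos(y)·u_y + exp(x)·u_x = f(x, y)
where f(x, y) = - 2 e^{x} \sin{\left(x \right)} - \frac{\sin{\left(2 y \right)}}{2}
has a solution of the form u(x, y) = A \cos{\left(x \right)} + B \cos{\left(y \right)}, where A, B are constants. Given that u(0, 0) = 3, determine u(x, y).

Substitute the ansatz u = A \cos{\left(x \right)} + B \cos{\left(y \right)} into the left-hand side.
Derivatives of the ansatz:
  u_xy = 0
  u_y = - B \sin{\left(y \right)}
  u_x = - A \sin{\left(x \right)}
Term by term:
  exp(y)·u_xy = 0
  cos(y)·u_y = - B \sin{\left(y \right)} \cos{\left(y \right)}
  exp(x)·u_x = - A e^{x} \sin{\left(x \right)}
So the left-hand side equals
  - A e^{x} \sin{\left(x \right)} - B \sin{\left(y \right)} \cos{\left(y \right)}
This must equal f(x, y) identically; expanded, f = - 2 e^{x} \sin{\left(x \right)} - \sin{\left(y \right)} \cos{\left(y \right)}.
Matching coefficients of the independent functions:
  [e^{x} \sin{\left(x \right)}]:  - A = -2
  [\sin{\left(y \right)} \cos{\left(y \right)}]:  - B = -1
Solving: A = 2, B = 1.
Check against the point condition:
  u(0, 0) = 3  ⟹  A + B = 3  ✓
Hence u(x, y) = 2 \cos{\left(x \right)} + \cos{\left(y \right)}.

Answer: u(x, y) = 2 \cos{\left(x \right)} + \cos{\left(y \right)}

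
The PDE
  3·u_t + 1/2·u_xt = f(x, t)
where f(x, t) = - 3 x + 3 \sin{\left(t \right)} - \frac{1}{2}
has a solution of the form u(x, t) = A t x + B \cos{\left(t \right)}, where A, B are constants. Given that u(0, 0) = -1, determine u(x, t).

Answer: u(x, t) = - t x - \cos{\left(t \right)}

Derivation:
Substitute the ansatz u = A t x + B \cos{\left(t \right)} into the left-hand side.
Derivatives of the ansatz:
  u_t = A x - B \sin{\left(t \right)}
  u_xt = A
Term by term:
  3·u_t = 3 A x - 3 B \sin{\left(t \right)}
  1/2·u_xt = \frac{A}{2}
So the left-hand side equals
  3 A x + \frac{A}{2} - 3 B \sin{\left(t \right)}
This must equal f(x, t) = - 3 x + 3 \sin{\left(t \right)} - \frac{1}{2} identically.
Matching coefficients of the independent functions:
  [constant term]:  \frac{A}{2} = - \frac{1}{2}
  [x]:  3 A = -3
  [\sin{\left(t \right)}]:  - 3 B = 3
Solving: A = -1, B = -1.
Check against the point condition:
  u(0, 0) = -1  ⟹  B = -1  ✓
Hence u(x, t) = - t x - \cos{\left(t \right)}.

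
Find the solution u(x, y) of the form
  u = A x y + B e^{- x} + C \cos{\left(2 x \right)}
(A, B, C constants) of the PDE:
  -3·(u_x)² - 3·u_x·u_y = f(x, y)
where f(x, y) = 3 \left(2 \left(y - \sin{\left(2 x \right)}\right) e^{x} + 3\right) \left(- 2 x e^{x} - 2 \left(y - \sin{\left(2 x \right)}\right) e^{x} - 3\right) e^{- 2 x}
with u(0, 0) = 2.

Answer: u(x, y) = - 2 x y - \cos{\left(2 x \right)} + 3 e^{- x}

Derivation:
Substitute the ansatz u = A x y + B e^{- x} + C \cos{\left(2 x \right)} into the left-hand side.
Derivatives of the ansatz:
  u_x = A y - B e^{- x} - 2 C \sin{\left(2 x \right)}
  u_y = A x
Term by term:
  -3·(u_x)² = - 3 A^{2} y^{2} + 6 A B y e^{- x} + 12 A C y \sin{\left(2 x \right)} - 3 B^{2} e^{- 2 x} - 12 B C e^{- x} \sin{\left(2 x \right)} - 12 C^{2} \sin^{2}{\left(2 x \right)}
  -3·u_x·u_y = - 3 A^{2} x y + 3 A B x e^{- x} + 6 A C x \sin{\left(2 x \right)}
So the left-hand side equals
  - 3 A^{2} x y - 3 A^{2} y^{2} + 3 A B x e^{- x} + 6 A B y e^{- x} + 6 A C x \sin{\left(2 x \right)} + 12 A C y \sin{\left(2 x \right)} - 3 B^{2} e^{- 2 x} - 12 B C e^{- x} \sin{\left(2 x \right)} - 12 C^{2} \sin^{2}{\left(2 x \right)}
This must equal f(x, y) identically; expanded, f = - 12 x y + 12 x \sin{\left(2 x \right)} - 18 x e^{- x} - 12 y^{2} + 24 y \sin{\left(2 x \right)} - 36 y e^{- x} - 12 \sin^{2}{\left(2 x \right)} + 36 e^{- x} \sin{\left(2 x \right)} - 27 e^{- 2 x}.
Matching coefficients of the independent functions:
  [y^{2}, x y]:  - 3 A^{2} = -12
  [x e^{- x}]:  3 A B = -18
  [x \sin{\left(2 x \right)}]:  6 A C = 12
  [y e^{- x}]:  6 A B = -36
  [y \sin{\left(2 x \right)}]:  12 A C = 24
  [e^{- x} \sin{\left(2 x \right)}]:  - 12 B C = 36
  [e^{- 2 x}]:  - 3 B^{2} = -27
  [\sin^{2}{\left(2 x \right)}]:  - 12 C^{2} = -12
These equations allow (A, B, C) = (-2, 3, -1) or (2, -3, 1).
Impose the point condition(s):
  u(0, 0) = 2  ⟹  B + C = 2
Only A = -2, B = 3, C = -1 satisfies everything.
Hence u(x, y) = - 2 x y - \cos{\left(2 x \right)} + 3 e^{- x}.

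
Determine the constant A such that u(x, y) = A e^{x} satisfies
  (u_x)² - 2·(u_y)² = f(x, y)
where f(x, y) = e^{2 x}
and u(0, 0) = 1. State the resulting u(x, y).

Substitute the ansatz u = A e^{x} into the left-hand side.
Derivatives of the ansatz:
  u_x = A e^{x}
  u_y = 0
Term by term:
  (u_x)² = A^{2} e^{2 x}
  -2·(u_y)² = 0
So the left-hand side equals
  A^{2} e^{2 x}
This must equal f(x, y) = e^{2 x} identically.
Matching coefficients of the independent functions:
  [e^{2 x}]:  A^{2} = 1
These equations allow (A) = (-1) or (1).
Impose the point condition(s):
  u(0, 0) = 1  ⟹  A = 1
Only A = 1 satisfies everything.
Hence u(x, y) = e^{x}.

Answer: u(x, y) = e^{x}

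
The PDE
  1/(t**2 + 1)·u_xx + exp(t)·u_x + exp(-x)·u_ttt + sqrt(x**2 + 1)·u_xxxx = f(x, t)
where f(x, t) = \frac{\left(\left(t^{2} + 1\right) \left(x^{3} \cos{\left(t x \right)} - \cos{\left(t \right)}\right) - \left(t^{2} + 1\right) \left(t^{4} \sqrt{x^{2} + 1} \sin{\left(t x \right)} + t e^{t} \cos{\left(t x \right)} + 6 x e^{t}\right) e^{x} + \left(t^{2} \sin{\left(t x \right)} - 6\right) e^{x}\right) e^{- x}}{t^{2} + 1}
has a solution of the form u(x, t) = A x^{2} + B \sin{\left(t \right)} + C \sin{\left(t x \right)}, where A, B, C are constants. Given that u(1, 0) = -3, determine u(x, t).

Answer: u(x, t) = - 3 x^{2} + \sin{\left(t \right)} - \sin{\left(t x \right)}

Derivation:
Substitute the ansatz u = A x^{2} + B \sin{\left(t \right)} + C \sin{\left(t x \right)} into the left-hand side.
Derivatives of the ansatz:
  u_xx = 2 A - C t^{2} \sin{\left(t x \right)}
  u_x = 2 A x + C t \cos{\left(t x \right)}
  u_ttt = - B \cos{\left(t \right)} - C x^{3} \cos{\left(t x \right)}
  u_xxxx = C t^{4} \sin{\left(t x \right)}
Term by term:
  1/(t**2 + 1)·u_xx = \frac{2 A}{t^{2} + 1} - \frac{C t^{2} \sin{\left(t x \right)}}{t^{2} + 1}
  exp(t)·u_x = 2 A x e^{t} + C t e^{t} \cos{\left(t x \right)}
  exp(-x)·u_ttt = - B e^{- x} \cos{\left(t \right)} - C x^{3} e^{- x} \cos{\left(t x \right)}
  sqrt(x**2 + 1)·u_xxxx = C t^{4} \sqrt{x^{2} + 1} \sin{\left(t x \right)}
So the left-hand side equals
  2 A x e^{t} + \frac{2 A}{t^{2} + 1} - B e^{- x} \cos{\left(t \right)} + C t^{4} \sqrt{x^{2} + 1} \sin{\left(t x \right)} - \frac{C t^{2} \sin{\left(t x \right)}}{t^{2} + 1} + C t e^{t} \cos{\left(t x \right)} - C x^{3} e^{- x} \cos{\left(t x \right)}
This must equal f(x, t) identically; expanded, f = - t^{4} \sqrt{x^{2} + 1} \sin{\left(t x \right)} + \frac{t^{2} \sin{\left(t x \right)}}{t^{2} + 1} - t e^{t} \cos{\left(t x \right)} + x^{3} e^{- x} \cos{\left(t x \right)} - 6 x e^{t} - e^{- x} \cos{\left(t \right)} - \frac{6}{t^{2} + 1}.
Matching coefficients of the independent functions:
  [x e^{t}, \frac{1}{t^{2} + 1}]:  2 A = -6
  [e^{- x} \cos{\left(t \right)}]:  - B = -1
  [t e^{t} \cos{\left(t x \right)}, t^{4} \sqrt{x^{2} + 1} \sin{\left(t x \right)}]:  C = -1
  [\frac{t^{2} \sin{\left(t x \right)}}{t^{2} + 1}, x^{3} e^{- x} \cos{\left(t x \right)}]:  - C = 1
Solving: A = -3, B = 1, C = -1.
Check against the point condition:
  u(1, 0) = -3  ⟹  A = -3  ✓
Hence u(x, t) = - 3 x^{2} + \sin{\left(t \right)} - \sin{\left(t x \right)}.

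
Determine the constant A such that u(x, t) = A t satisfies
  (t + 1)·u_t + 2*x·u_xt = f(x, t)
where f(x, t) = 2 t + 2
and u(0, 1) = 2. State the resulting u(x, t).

Substitute the ansatz u = A t into the left-hand side.
Derivatives of the ansatz:
  u_t = A
  u_xt = 0
Term by term:
  (t + 1)·u_t = A t + A
  2*x·u_xt = 0
So the left-hand side equals
  A t + A
This must equal f(x, t) = 2 t + 2 identically.
Matching coefficients of the independent functions:
  [constant term, t]:  A = 2
Solving: A = 2.
Check against the point condition:
  u(0, 1) = 2  ⟹  A = 2  ✓
Hence u(x, t) = 2 t.

Answer: u(x, t) = 2 t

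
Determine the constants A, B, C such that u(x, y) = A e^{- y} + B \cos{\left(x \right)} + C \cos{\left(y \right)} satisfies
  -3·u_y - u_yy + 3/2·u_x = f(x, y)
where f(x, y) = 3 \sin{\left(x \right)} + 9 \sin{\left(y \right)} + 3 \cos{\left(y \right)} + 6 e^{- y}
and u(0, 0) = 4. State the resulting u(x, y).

Substitute the ansatz u = A e^{- y} + B \cos{\left(x \right)} + C \cos{\left(y \right)} into the left-hand side.
Derivatives of the ansatz:
  u_y = - A e^{- y} - C \sin{\left(y \right)}
  u_yy = A e^{- y} - C \cos{\left(y \right)}
  u_x = - B \sin{\left(x \right)}
Term by term:
  -3·u_y = 3 A e^{- y} + 3 C \sin{\left(y \right)}
  -u_yy = - A e^{- y} + C \cos{\left(y \right)}
  3/2·u_x = - \frac{3 B \sin{\left(x \right)}}{2}
So the left-hand side equals
  2 A e^{- y} - \frac{3 B \sin{\left(x \right)}}{2} + 3 C \sin{\left(y \right)} + C \cos{\left(y \right)}
This must equal f(x, y) = 3 \sin{\left(x \right)} + 9 \sin{\left(y \right)} + 3 \cos{\left(y \right)} + 6 e^{- y} identically.
Matching coefficients of the independent functions:
  [e^{- y}]:  2 A = 6
  [\sin{\left(x \right)}]:  - \frac{3 B}{2} = 3
  [\sin{\left(y \right)}]:  3 C = 9
  [\cos{\left(y \right)}]:  C = 3
Solving: A = 3, B = -2, C = 3.
Check against the point condition:
  u(0, 0) = 4  ⟹  A + B + C = 4  ✓
Hence u(x, y) = - 2 \cos{\left(x \right)} + 3 \cos{\left(y \right)} + 3 e^{- y}.

Answer: u(x, y) = - 2 \cos{\left(x \right)} + 3 \cos{\left(y \right)} + 3 e^{- y}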